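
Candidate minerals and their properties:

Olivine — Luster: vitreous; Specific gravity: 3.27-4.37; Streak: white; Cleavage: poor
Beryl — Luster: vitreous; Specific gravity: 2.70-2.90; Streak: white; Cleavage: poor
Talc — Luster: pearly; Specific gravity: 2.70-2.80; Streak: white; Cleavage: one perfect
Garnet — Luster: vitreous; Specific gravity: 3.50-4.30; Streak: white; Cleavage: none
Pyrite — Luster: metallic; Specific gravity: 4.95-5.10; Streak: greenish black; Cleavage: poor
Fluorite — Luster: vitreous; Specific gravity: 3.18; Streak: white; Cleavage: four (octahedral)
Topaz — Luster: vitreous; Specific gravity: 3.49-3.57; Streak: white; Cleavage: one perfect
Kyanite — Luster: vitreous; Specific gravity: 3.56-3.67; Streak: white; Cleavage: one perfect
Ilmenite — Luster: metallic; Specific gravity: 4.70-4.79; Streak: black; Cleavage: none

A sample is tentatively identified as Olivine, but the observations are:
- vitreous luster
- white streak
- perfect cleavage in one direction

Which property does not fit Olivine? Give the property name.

Vitreous luster: Olivine has vitreous luster — within range.
White streak: Olivine has white streak — within range.
Perfect cleavage in one direction: Olivine has cleavage poor — outside the reference range.
The cleavage is the one property that does not fit.

cleavage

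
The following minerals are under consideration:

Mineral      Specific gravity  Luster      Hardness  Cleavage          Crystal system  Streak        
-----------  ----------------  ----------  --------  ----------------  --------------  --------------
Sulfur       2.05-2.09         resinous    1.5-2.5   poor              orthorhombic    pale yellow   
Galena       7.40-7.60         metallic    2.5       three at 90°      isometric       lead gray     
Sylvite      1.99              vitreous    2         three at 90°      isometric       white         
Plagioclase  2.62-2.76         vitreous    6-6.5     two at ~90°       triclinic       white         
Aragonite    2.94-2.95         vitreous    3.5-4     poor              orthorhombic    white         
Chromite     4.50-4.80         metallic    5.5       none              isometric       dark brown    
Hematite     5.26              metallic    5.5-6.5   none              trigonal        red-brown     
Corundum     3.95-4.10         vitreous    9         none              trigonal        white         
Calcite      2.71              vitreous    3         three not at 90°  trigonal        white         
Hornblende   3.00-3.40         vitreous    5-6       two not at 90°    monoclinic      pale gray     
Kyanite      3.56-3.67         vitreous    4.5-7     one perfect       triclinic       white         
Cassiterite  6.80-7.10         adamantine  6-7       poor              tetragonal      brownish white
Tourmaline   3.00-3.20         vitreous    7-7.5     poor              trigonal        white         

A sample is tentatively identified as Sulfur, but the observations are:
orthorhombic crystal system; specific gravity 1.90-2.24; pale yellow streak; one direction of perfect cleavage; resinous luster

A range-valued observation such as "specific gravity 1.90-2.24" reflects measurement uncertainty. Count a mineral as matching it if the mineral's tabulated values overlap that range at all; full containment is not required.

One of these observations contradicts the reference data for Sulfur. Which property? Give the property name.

Orthorhombic crystal system: Sulfur has orthorhombic system — matches.
Specific gravity 1.90-2.24: Sulfur has SG 2.05-2.09 — matches.
Pale yellow streak: Sulfur has pale yellow streak — matches.
One direction of perfect cleavage: Sulfur has cleavage poor — does not match.
Resinous luster: Sulfur has resinous luster — matches.
The cleavage is the one property that does not fit.

cleavage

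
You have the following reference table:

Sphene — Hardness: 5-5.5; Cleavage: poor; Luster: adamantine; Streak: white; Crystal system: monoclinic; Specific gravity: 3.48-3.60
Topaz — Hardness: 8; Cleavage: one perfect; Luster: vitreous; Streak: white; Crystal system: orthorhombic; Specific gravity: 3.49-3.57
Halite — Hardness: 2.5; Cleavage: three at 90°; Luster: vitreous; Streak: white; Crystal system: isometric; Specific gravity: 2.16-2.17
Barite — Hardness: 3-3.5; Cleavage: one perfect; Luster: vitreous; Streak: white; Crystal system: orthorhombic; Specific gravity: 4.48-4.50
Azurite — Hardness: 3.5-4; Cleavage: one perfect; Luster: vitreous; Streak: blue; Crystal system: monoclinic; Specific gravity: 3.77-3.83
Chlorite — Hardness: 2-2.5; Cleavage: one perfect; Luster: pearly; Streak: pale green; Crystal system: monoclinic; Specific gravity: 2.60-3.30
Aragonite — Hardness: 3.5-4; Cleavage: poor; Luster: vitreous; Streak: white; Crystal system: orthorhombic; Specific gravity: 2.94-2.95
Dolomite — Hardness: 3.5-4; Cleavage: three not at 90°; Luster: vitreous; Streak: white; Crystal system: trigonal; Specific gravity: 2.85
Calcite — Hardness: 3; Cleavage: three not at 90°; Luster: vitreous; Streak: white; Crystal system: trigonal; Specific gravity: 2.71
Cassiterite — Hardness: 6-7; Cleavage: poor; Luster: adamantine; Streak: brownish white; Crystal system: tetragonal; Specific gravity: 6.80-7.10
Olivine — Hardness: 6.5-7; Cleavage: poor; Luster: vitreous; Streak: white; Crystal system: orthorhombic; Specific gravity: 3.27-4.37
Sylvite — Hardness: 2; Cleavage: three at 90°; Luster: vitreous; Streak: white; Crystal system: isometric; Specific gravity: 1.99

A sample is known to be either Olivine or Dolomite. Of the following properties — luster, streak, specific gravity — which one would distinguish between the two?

specific gravity

Luster: both vitreous — no difference.
Streak: both white — no difference.
Specific gravity: Olivine 3.27-4.37, Dolomite 2.85 — these differ.
Of the listed properties, specific gravity is the one that separates them.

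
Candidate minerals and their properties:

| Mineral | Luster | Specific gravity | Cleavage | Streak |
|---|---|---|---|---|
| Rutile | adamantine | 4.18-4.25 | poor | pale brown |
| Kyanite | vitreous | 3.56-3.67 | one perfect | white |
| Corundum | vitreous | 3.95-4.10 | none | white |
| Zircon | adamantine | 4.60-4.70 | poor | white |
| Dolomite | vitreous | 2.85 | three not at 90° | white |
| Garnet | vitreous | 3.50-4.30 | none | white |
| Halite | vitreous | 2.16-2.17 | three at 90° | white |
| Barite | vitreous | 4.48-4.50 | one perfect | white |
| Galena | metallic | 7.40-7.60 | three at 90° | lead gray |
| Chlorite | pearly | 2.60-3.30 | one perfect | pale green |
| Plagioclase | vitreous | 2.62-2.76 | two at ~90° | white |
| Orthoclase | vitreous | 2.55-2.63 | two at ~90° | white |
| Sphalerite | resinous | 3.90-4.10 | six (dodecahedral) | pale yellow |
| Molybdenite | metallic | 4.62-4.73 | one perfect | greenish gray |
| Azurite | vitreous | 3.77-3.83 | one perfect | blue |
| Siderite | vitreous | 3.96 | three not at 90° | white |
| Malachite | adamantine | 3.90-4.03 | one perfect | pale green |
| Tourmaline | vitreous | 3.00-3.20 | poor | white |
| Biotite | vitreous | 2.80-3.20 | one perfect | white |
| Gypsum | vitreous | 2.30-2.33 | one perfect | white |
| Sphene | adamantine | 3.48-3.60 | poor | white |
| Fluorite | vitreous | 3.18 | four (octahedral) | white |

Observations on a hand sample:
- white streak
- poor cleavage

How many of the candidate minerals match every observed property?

White streak: leaves Kyanite, Corundum, Zircon, Dolomite, Garnet, Halite, Barite, Plagioclase, Orthoclase, Siderite, Tourmaline, Biotite, Gypsum, Sphene, Fluorite.
Poor cleavage: only Zircon, Tourmaline, Sphene remain.
Remaining candidates: Sphene, Tourmaline, Zircon.
That is 3 minerals.

3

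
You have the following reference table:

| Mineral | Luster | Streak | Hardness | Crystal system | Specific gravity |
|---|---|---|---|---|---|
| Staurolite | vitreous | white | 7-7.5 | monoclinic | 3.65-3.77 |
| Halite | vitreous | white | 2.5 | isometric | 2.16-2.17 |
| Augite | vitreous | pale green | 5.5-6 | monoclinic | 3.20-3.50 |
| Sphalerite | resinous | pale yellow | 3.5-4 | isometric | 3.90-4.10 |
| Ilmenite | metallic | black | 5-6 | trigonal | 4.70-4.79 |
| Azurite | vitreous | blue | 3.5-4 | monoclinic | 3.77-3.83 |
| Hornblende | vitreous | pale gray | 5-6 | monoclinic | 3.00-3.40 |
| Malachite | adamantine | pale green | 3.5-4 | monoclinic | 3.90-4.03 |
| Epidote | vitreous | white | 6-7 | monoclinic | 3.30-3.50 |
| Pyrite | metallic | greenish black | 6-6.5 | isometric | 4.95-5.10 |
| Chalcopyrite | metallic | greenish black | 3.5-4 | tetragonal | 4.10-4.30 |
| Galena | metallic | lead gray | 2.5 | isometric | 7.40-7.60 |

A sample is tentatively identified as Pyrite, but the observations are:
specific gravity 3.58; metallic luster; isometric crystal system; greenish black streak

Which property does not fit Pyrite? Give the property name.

Specific gravity 3.58: Pyrite has SG 4.95-5.10 — inconsistent.
Metallic luster: Pyrite has metallic luster — consistent.
Isometric crystal system: Pyrite has isometric system — consistent.
Greenish black streak: Pyrite has greenish black streak — consistent.
The specific gravity is the one property that does not fit.

specific gravity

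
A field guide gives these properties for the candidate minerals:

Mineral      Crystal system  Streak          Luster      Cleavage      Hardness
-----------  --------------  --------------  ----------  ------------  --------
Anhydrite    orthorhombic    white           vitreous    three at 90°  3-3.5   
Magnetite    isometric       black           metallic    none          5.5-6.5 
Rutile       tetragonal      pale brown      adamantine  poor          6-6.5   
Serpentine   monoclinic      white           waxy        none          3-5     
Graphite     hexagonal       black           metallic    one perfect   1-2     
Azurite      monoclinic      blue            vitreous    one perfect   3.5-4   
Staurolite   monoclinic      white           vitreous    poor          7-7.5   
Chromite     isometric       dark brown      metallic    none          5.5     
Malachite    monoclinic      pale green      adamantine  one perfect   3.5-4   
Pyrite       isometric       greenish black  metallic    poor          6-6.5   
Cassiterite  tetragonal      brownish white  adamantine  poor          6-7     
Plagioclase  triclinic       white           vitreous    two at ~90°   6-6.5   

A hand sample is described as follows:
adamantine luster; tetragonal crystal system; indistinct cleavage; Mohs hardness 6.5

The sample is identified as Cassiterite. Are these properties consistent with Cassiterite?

Consistent

Adamantine luster — is consistent with Cassiterite (adamantine luster).
Tetragonal crystal system — is consistent with Cassiterite (tetragonal system).
Indistinct cleavage — is consistent with Cassiterite (cleavage poor).
Mohs hardness 6.5 — is consistent with Cassiterite (hardness 6-7).
Nothing contradicts Cassiterite.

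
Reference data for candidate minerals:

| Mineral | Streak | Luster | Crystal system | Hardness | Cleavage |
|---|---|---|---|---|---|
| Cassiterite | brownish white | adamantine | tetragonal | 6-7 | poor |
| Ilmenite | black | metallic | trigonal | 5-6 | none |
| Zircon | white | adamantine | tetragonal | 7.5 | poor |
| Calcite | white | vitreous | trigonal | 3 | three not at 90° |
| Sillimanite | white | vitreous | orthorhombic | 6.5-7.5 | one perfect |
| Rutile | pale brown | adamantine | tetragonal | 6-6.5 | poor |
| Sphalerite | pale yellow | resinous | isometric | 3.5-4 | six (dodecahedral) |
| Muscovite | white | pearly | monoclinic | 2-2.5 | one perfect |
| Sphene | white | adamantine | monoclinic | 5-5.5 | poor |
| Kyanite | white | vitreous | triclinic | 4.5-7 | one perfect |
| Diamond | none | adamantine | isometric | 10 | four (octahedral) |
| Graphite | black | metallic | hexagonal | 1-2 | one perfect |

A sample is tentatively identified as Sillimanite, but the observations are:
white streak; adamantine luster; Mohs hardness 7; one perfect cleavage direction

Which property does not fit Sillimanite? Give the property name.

White streak: Sillimanite has white streak — agrees.
Adamantine luster: Sillimanite has vitreous luster — does not match.
Mohs hardness 7: Sillimanite has hardness 6.5-7.5 — agrees.
One perfect cleavage direction: Sillimanite has cleavage one perfect — agrees.
The luster is the one property that does not fit.

luster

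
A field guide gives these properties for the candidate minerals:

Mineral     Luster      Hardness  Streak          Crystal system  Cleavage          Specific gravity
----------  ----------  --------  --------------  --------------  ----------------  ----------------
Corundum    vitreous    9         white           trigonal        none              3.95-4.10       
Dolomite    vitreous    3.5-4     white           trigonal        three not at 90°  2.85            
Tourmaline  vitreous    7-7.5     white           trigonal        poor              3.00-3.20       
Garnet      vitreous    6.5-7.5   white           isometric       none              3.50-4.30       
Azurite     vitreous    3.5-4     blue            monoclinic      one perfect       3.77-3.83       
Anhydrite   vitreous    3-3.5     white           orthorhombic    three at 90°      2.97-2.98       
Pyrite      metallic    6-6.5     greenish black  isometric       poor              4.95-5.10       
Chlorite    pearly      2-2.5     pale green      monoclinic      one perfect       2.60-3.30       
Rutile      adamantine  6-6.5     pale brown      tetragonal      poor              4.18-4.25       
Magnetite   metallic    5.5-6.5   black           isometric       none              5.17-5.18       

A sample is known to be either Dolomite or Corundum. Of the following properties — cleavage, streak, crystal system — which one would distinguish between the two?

Cleavage: Dolomite three not at 90°, Corundum none — different.
Streak: both white — no difference.
Crystal system: both trigonal — no difference.
Cleavage is the diagnostic property here.

cleavage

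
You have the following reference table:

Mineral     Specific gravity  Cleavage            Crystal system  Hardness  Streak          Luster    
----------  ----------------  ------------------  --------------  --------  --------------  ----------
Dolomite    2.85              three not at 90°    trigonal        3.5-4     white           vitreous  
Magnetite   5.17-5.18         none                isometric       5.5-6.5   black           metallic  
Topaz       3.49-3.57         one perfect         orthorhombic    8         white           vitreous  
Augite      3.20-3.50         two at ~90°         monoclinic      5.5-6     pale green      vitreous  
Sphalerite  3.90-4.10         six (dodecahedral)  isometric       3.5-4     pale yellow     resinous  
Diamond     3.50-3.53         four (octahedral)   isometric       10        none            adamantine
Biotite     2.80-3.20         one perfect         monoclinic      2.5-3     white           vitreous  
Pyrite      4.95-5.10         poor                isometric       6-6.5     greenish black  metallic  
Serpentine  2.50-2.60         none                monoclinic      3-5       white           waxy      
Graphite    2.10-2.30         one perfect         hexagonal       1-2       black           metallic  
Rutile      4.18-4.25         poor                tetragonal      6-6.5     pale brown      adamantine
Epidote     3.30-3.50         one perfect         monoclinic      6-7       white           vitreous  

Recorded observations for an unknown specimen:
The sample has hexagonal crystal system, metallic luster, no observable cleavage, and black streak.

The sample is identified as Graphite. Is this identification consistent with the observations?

Hexagonal crystal system — consistent with Graphite (hexagonal system).
Metallic luster — consistent with Graphite (metallic luster).
No observable cleavage — Graphite has cleavage one perfect; which does not match.
Black streak — consistent with Graphite (black streak).
Cleavage alone is enough to reject Graphite.

No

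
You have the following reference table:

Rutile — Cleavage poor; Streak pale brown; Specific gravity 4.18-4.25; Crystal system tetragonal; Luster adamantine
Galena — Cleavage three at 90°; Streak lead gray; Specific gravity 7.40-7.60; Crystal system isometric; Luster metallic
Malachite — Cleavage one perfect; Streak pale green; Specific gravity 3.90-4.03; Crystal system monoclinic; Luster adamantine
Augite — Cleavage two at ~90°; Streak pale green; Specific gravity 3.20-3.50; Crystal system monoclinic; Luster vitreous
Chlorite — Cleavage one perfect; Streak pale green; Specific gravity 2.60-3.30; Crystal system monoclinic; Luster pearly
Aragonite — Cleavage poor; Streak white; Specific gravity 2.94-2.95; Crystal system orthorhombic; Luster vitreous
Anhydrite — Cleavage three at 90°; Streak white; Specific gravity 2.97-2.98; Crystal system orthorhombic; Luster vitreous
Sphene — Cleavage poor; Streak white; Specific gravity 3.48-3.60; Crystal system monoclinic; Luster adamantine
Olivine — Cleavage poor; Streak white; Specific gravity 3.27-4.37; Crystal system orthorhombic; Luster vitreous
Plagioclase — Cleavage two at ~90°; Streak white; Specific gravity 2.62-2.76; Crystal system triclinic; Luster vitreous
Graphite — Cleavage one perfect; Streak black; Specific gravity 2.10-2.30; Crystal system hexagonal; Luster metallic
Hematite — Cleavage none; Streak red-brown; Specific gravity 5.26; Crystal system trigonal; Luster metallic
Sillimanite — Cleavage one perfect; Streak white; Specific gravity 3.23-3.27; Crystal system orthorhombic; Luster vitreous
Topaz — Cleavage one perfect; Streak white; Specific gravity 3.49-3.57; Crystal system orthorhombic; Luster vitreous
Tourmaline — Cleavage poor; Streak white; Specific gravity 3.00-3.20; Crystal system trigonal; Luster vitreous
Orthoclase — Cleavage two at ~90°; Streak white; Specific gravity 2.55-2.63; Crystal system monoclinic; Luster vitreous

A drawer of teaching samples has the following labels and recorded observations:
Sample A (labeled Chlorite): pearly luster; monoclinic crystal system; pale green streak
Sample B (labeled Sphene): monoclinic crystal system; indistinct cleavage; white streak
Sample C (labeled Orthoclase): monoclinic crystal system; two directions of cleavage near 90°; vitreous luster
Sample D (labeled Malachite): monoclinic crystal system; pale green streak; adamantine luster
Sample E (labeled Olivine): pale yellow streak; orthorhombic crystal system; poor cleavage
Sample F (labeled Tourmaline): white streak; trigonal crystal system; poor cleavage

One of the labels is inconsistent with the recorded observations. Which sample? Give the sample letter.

Sample A: nothing contradicts Chlorite.
Sample B: nothing contradicts Sphene.
Sample C: nothing contradicts Orthoclase.
Sample D: nothing contradicts Malachite.
Sample E: pale yellow streak is outside the reference for Olivine (white streak) — mislabeled.
Sample F: nothing contradicts Tourmaline.
Sample E is the mislabeled one.

E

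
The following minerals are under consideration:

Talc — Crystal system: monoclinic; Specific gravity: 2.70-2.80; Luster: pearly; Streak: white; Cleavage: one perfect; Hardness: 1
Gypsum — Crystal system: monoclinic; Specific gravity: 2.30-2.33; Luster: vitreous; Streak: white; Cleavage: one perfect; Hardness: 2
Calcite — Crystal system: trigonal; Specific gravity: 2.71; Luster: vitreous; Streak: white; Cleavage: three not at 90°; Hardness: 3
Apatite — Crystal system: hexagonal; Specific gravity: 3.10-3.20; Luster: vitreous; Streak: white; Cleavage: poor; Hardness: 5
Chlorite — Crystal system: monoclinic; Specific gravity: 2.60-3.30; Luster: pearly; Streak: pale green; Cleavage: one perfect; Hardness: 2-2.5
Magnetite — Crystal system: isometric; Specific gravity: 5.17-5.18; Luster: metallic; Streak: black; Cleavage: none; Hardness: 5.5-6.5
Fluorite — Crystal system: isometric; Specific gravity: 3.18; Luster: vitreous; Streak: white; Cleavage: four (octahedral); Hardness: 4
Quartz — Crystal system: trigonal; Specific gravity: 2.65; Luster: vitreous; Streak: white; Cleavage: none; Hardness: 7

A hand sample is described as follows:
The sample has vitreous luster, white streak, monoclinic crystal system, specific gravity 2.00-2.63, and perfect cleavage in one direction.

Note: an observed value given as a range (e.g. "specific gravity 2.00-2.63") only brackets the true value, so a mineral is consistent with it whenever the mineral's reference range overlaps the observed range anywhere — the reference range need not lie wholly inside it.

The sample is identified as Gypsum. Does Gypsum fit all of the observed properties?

Consistent

Vitreous luster — agrees with Gypsum (vitreous luster).
White streak — agrees with Gypsum (white streak).
Monoclinic crystal system — agrees with Gypsum (monoclinic system).
Specific gravity 2.00-2.63 — agrees with Gypsum (SG 2.30-2.33).
Perfect cleavage in one direction — agrees with Gypsum (cleavage one perfect).
Nothing contradicts Gypsum.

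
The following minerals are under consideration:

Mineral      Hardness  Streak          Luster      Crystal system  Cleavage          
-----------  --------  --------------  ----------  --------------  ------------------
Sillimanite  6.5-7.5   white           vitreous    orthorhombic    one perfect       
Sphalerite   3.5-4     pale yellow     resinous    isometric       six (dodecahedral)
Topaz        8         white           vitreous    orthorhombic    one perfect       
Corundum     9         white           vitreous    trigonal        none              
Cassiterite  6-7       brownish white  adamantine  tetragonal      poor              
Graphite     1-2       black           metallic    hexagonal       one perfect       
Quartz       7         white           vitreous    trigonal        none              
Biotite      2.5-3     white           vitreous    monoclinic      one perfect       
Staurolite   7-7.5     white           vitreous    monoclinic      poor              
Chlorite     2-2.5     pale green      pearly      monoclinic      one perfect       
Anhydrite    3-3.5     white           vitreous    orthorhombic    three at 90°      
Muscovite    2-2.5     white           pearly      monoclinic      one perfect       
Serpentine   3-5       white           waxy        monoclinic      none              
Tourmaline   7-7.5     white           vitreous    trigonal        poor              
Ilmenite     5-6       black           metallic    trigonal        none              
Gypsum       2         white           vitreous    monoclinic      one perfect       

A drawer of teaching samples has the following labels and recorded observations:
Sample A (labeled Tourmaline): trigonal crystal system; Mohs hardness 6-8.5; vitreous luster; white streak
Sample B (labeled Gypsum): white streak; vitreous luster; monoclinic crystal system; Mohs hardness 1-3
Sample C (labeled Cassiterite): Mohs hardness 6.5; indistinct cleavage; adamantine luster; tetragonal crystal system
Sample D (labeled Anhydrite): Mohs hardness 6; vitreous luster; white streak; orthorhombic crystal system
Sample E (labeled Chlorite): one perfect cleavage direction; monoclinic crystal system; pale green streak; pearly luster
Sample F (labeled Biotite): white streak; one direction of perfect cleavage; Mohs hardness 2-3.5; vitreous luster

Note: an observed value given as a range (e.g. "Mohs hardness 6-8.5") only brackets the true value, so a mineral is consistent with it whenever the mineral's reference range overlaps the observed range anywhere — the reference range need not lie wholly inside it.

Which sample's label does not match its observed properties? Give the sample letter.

Sample A: nothing contradicts Tourmaline.
Sample B: nothing contradicts Gypsum.
Sample C: nothing contradicts Cassiterite.
Sample D: Anhydrite has hardness 3-3.5, but the record shows Mohs hardness 6 — this label is wrong.
Sample E: nothing contradicts Chlorite.
Sample F: nothing contradicts Biotite.
Sample D is the mislabeled one.

D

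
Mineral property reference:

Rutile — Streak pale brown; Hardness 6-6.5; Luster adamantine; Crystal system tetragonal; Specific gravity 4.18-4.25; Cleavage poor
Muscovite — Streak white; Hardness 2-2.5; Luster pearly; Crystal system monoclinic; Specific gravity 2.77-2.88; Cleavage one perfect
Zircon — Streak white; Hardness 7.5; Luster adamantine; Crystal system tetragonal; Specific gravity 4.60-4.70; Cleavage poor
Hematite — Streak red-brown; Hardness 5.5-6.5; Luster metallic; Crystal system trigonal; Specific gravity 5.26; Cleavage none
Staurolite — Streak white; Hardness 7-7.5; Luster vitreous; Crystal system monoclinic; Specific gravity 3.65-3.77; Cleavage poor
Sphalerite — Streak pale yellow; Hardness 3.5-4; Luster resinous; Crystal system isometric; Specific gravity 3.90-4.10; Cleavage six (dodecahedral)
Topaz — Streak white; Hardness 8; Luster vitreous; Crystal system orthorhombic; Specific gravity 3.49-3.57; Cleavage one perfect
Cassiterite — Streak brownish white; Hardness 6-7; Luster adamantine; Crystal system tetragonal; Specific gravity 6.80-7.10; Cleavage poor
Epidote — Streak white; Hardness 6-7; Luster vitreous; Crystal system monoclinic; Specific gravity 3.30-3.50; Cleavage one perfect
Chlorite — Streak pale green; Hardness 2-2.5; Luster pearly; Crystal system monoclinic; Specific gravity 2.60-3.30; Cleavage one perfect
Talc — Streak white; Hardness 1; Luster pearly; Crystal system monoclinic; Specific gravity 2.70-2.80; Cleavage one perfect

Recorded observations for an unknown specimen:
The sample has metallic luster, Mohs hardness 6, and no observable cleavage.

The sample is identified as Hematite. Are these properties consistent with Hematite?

Yes

Metallic luster — agrees with Hematite (metallic luster).
Mohs hardness 6 — agrees with Hematite (hardness 5.5-6.5).
No observable cleavage — agrees with Hematite (cleavage none).
All observations are consistent with the tabulated values for Hematite.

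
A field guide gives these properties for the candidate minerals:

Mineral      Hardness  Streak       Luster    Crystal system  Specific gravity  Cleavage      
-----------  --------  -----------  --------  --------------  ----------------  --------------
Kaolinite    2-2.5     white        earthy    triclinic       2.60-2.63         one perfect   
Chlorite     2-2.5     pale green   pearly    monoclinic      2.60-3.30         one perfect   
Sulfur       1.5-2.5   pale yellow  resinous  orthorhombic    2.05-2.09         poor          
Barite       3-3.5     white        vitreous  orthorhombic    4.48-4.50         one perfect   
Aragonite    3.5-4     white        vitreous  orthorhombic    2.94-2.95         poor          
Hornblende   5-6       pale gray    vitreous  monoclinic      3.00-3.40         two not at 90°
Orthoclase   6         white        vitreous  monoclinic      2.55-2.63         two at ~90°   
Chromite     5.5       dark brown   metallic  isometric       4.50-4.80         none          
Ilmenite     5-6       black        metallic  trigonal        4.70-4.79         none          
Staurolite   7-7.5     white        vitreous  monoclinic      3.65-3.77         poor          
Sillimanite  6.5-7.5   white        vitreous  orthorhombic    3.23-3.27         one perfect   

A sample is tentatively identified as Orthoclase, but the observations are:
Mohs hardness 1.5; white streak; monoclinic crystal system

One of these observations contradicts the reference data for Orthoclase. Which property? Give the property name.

Mohs hardness 1.5: Orthoclase has hardness 6 — does not match.
White streak: Orthoclase has white streak — within range.
Monoclinic crystal system: Orthoclase has monoclinic system — within range.
Only the hardness is inconsistent.

hardness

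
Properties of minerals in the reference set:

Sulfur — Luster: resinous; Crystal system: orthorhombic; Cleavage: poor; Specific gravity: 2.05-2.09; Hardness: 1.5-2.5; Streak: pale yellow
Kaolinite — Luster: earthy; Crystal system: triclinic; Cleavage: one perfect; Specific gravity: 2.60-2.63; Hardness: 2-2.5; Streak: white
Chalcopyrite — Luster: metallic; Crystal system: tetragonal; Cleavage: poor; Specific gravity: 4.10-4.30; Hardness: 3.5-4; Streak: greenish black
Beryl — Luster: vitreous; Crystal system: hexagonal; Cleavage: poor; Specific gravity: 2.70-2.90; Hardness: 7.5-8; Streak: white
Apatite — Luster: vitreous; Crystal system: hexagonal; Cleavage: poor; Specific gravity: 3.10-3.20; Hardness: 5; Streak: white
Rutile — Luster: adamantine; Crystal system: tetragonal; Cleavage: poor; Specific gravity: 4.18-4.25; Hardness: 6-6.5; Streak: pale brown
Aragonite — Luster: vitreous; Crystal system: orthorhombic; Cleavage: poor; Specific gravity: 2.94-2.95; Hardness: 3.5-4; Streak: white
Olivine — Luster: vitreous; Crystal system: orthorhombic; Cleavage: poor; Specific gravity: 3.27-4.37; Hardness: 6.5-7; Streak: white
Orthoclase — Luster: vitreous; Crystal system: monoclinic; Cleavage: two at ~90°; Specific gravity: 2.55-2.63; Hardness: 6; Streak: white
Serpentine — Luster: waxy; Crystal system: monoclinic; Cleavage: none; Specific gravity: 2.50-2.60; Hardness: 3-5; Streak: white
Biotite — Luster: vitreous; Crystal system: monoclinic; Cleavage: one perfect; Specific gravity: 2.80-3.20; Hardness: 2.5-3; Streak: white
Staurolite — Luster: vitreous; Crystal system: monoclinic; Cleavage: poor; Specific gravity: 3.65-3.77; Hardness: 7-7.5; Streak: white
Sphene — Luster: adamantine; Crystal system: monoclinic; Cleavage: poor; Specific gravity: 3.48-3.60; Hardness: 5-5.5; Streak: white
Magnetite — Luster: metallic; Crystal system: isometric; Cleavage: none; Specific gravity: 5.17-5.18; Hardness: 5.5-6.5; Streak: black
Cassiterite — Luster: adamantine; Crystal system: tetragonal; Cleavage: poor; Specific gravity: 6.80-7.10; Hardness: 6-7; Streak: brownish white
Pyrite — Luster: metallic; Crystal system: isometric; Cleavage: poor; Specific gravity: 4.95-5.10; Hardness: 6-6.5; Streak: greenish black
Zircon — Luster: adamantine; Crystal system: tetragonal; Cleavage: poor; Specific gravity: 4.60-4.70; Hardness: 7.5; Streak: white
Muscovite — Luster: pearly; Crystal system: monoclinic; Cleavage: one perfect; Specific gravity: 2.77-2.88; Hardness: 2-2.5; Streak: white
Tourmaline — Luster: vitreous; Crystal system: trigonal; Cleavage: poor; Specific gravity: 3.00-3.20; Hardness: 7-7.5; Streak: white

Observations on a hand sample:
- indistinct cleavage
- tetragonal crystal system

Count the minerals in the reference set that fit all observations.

Indistinct cleavage rules out Kaolinite, Orthoclase, Serpentine, Biotite, Magnetite, Muscovite.
Tetragonal crystal system — Chalcopyrite, Rutile, Cassiterite, Zircon remain.
Consistent with every observation: Cassiterite, Chalcopyrite, Rutile, Zircon.
That is 4 minerals.

4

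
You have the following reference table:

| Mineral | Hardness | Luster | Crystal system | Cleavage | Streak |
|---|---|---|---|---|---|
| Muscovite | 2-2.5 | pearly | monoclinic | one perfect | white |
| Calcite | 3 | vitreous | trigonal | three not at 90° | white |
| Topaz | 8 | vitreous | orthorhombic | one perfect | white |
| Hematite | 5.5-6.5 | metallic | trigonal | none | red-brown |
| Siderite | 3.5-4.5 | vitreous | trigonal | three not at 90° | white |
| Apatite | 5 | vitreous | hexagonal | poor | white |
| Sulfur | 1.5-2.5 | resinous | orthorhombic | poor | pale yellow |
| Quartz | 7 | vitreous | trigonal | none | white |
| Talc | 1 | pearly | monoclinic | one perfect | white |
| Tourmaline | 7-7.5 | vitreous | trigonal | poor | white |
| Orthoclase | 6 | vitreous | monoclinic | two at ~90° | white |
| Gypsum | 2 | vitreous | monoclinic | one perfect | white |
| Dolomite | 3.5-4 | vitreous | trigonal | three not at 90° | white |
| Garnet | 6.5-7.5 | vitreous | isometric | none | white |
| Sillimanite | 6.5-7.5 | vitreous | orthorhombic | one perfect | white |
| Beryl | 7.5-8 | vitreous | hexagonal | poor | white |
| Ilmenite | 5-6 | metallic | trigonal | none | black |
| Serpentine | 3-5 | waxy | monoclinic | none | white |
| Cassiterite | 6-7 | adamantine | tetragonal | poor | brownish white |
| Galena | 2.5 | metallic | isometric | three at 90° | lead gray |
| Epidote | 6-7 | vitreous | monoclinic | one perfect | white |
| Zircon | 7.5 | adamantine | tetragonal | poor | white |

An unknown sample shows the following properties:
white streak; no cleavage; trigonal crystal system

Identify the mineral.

Quartz

White streak eliminates Hematite, Sulfur, Ilmenite, Cassiterite, Galena.
No cleavage: leaves Quartz, Garnet, Serpentine.
Trigonal crystal system: narrows the field to Quartz.
Quartz is the sole remaining match.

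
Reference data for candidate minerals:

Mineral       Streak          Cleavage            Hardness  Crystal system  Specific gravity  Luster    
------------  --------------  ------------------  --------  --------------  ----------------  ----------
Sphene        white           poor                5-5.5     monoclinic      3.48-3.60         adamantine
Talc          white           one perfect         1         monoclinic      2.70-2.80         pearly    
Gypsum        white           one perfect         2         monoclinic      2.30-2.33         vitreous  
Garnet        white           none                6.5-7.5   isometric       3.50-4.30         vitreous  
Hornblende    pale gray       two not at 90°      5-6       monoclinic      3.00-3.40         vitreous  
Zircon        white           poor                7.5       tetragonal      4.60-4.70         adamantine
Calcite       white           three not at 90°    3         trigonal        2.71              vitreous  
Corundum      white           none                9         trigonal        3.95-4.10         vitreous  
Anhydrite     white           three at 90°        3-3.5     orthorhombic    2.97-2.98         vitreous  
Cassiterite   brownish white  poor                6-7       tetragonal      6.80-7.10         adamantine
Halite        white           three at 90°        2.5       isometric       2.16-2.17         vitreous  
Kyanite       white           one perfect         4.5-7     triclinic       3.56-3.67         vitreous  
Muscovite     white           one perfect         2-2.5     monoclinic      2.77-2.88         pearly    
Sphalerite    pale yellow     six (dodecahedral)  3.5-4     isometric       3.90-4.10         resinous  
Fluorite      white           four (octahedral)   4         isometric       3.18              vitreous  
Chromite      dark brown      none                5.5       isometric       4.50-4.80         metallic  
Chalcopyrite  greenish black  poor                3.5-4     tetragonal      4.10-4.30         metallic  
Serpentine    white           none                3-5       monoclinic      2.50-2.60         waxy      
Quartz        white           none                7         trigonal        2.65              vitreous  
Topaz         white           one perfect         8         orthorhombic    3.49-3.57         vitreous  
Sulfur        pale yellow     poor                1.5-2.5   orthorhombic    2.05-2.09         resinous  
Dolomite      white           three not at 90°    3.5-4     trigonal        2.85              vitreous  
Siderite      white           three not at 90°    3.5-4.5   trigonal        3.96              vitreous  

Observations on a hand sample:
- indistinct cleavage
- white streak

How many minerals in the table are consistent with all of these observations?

Indistinct cleavage — Sphene, Zircon, Cassiterite, Chalcopyrite, Sulfur remain.
White streak — Sphene, Zircon remain.
Consistent with every observation: Sphene, Zircon.
That is 2 minerals.

2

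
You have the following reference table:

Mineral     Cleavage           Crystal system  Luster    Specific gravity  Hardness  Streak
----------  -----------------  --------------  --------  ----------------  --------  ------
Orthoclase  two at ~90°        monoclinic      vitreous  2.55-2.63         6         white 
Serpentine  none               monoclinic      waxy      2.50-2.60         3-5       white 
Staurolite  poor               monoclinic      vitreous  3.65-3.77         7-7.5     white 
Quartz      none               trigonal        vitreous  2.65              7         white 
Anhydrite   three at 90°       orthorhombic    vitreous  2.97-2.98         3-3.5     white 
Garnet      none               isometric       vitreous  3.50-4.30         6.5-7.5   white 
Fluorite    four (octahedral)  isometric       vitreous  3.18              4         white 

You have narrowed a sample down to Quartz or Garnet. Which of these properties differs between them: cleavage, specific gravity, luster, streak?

specific gravity

Cleavage: both none — identical.
Specific gravity: Quartz 2.65, Garnet 3.50-4.30 — these differ.
Luster: both vitreous — identical.
Streak: both white — identical.
Specific gravity is the diagnostic property here.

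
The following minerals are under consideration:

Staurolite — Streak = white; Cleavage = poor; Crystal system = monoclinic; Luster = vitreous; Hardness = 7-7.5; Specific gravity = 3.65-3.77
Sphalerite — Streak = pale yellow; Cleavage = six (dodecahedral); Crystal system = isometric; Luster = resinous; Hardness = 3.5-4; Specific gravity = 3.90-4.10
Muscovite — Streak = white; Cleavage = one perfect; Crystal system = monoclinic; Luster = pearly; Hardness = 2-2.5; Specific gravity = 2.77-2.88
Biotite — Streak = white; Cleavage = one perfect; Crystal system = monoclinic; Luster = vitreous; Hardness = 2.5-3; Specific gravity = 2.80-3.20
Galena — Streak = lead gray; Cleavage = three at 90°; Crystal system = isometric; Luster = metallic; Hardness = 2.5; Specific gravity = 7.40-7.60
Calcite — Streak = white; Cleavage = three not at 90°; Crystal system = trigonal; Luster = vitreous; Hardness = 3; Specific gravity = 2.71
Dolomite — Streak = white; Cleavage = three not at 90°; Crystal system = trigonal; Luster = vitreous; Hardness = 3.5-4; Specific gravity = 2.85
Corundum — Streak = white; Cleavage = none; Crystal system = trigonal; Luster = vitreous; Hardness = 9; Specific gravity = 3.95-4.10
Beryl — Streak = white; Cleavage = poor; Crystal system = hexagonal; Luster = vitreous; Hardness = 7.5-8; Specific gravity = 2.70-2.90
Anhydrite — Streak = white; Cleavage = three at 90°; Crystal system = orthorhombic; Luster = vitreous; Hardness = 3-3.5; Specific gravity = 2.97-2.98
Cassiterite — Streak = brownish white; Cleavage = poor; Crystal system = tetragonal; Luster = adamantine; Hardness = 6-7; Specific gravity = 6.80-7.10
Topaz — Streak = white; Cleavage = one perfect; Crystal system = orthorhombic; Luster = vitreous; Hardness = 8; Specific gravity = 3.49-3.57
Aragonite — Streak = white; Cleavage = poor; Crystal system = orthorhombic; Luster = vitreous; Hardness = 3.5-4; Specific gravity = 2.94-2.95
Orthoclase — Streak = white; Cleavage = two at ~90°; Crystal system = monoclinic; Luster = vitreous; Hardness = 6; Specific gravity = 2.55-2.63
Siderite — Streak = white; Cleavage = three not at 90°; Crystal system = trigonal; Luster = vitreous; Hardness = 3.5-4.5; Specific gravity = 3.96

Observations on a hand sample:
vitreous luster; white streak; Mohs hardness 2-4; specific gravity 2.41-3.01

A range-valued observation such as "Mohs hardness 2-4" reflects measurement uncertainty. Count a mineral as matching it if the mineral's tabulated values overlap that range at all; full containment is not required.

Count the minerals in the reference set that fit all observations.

5

Vitreous luster eliminates Sphalerite, Muscovite, Galena, Cassiterite.
White streak: all remaining candidates fit.
Mohs hardness 2-4 eliminates Staurolite, Corundum, Beryl, Topaz, Orthoclase.
Specific gravity 2.41-3.01 excludes Siderite.
The minerals that satisfy all observations are Anhydrite, Aragonite, Biotite, Calcite, Dolomite.
That is 5 minerals.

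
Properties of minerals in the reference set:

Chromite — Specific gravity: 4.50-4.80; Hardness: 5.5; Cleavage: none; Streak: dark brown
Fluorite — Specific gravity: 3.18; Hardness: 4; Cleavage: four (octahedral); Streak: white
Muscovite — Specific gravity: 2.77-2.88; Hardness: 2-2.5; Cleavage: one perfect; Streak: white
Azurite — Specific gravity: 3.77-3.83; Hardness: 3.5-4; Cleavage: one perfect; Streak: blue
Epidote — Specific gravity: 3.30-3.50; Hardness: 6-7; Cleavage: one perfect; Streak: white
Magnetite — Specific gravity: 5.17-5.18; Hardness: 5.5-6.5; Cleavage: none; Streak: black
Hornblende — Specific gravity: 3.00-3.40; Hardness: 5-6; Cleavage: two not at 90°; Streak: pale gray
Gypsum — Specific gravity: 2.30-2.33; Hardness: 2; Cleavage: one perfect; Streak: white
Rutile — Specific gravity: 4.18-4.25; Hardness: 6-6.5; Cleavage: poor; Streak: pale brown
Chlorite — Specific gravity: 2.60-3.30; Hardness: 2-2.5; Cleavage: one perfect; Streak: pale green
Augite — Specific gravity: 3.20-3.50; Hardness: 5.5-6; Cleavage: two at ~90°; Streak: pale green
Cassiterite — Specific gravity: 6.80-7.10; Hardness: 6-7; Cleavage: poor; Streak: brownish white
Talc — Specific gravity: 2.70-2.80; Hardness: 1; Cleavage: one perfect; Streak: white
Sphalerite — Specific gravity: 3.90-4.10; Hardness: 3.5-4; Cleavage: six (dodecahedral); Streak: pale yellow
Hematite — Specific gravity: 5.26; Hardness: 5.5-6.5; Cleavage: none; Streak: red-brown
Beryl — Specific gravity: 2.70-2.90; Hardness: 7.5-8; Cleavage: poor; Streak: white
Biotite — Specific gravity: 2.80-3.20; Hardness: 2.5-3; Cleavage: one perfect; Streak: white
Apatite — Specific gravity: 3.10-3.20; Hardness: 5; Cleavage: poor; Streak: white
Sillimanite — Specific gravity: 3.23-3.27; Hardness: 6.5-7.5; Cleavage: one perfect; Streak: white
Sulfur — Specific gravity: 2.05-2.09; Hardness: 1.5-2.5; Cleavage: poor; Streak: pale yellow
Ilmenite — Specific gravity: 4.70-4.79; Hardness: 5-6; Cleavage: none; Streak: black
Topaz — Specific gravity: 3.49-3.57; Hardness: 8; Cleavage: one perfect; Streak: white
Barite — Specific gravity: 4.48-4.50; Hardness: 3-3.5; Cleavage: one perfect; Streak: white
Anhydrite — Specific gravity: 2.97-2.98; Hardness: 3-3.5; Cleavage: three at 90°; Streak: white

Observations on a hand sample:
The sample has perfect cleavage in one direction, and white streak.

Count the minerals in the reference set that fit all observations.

Perfect cleavage in one direction — narrows the field to Muscovite, Azurite, Epidote, Gypsum, Chlorite, Talc, Biotite, Sillimanite, Topaz, Barite.
White streak is inconsistent with Azurite, Chlorite.
Consistent with every observation: Barite, Biotite, Epidote, Gypsum, Muscovite, Sillimanite, Talc, Topaz.
That is 8 minerals.

8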